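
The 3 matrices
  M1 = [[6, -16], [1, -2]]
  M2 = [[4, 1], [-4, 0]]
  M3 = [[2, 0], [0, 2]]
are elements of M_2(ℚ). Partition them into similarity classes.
2 classes: {M1, M2}, {M3}

Characteristic polynomials: χ_{M1} = (x - 2)^2, χ_{M2} = (x - 2)^2, χ_{M3} = (x - 2)^2.

{M1, M2}: invariant factors (x - 2)^2.

{M3}: invariant factors x - 2, x - 2.

Matrices are similar if and only if their invariant-factor lists agree; the partition into similarity classes is {M1, M2}, {M3}.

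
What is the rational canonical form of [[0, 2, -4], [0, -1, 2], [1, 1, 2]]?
The invariant factors of A (the non-unit diagonal entries of the Smith normal form of xI - A over ℚ[x]) are x^2(x - 1), each dividing the next. The characteristic polynomial is their product, x^2(x - 1).

The rational canonical form is the block-diagonal matrix of companion matrices C(f_i):
R = [[0, 0, 0], [1, 0, 0], [0, 1, 1]].

R = [[0, 0, 0], [1, 0, 0], [0, 1, 1]]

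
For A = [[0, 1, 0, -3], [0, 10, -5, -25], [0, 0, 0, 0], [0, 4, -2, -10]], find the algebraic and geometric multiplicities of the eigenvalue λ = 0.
algebraic multiplicity 4, geometric multiplicity 2

The characteristic polynomial is x^4, so the factor x appears with exponent 4: the algebraic multiplicity is 4.

rank(A) = 2, so the eigenspace has dimension 4 - 2 = 2: the geometric multiplicity is 2.

Since 2 < 4, A is not diagonalizable.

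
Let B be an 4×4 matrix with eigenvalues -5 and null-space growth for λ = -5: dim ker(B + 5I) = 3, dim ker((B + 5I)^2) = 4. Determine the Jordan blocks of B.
Jordan blocks: (-5, 2), (-5, 1), (-5, 1)

λ = -5: successive nullity increments [3, 1] count blocks of size ≥ k; block sizes are [2, 1, 1].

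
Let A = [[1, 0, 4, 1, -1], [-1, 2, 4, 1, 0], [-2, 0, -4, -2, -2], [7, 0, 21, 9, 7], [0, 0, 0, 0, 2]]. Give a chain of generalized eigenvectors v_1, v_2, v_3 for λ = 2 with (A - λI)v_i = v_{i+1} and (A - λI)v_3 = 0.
We seek v_1 ∈ ker((A - 2I)^3) \ ker((A - 2I)^2), then set v_{i+1} = (A - 2I) v_i.

One such chain is v_1 = [[2, 1, 5, -17, 0]]^T, v_2 = [[1, 1, 0, 0, 0]]^T, v_3 = [[-1, -1, -2, 7, 0]]^T. Check: (A - 2I) v_3 = [[0, 0, 0, 0, 0]]^T = 0.

v_1 = [[2, 1, 5, -17, 0]]^T, v_2 = [[1, 1, 0, 0, 0]]^T, v_3 = [[-1, -1, -2, 7, 0]]^T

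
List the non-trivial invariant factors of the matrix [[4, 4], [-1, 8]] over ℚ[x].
The Jordan structure of A has elementary divisors (x - 6)^2. Arranging the block sizes at each eigenvalue in decreasing order and taking row products gives the invariant factors.

Invariant factors (smallest first, each dividing the next): (x - 6)^2.

Check: the last factor (x - 6)^2 is the minimal polynomial, and the product (x - 6)^2 is the characteristic polynomial.

(x - 6)^2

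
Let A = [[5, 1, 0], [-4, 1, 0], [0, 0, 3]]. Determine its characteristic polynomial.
χ_A(x) = (x - 3)^3

xI - A = [[x - 5, -1, 0], [4, x - 1, 0], [0, 0, x - 3]].

Expanding det(xI - A) along the first row:
det(xI - A) = + (x - 5)·det([[x - 1, 0], [0, x - 3]]) - (-1)·det([[4, 0], [0, x - 3]]) + (0)·det([[4, x - 1], [0, 0]]).

Evaluating gives χ_A(x) = x^3 - 9x^2 + 27x - 27 = (x - 3)^3.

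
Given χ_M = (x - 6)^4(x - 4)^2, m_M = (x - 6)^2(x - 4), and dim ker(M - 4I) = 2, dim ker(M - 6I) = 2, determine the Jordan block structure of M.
λ = 4: algebraic multiplicity 2 (exponent in χ_M), largest block size 1 (exponent in m_M), 2 blocks (geometric multiplicity). These force block sizes [1, 1].
λ = 6: algebraic multiplicity 4 (exponent in χ_M), largest block size 2 (exponent in m_M), 2 blocks (geometric multiplicity). These force block sizes [2, 2].

Jordan blocks: (4, 1), (4, 1), (6, 2), (6, 2)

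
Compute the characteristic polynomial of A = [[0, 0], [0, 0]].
xI - A = [[x, 0], [0, x]].

Expanding det(xI - A) along the first row:
det(xI - A) = + (x)·det([[x]]) - (0)·det([[0]]).

Evaluating gives χ_A(x) = x^2.

χ_A(x) = x^2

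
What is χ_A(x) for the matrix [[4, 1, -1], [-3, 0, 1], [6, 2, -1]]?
χ_A(x) = (x - 1)^3

xI - A = [[x - 4, -1, 1], [3, x, -1], [-6, -2, x + 1]].

Expanding det(xI - A) along the first row:
det(xI - A) = + (x - 4)·det([[x, -1], [-2, x + 1]]) - (-1)·det([[3, -1], [-6, x + 1]]) + (1)·det([[3, x], [-6, -2]]).

Evaluating gives χ_A(x) = x^3 - 3x^2 + 3x - 1 = (x - 1)^3.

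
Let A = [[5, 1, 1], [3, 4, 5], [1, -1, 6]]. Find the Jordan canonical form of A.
The characteristic polynomial is det(xI - A) = (x - 5)^3, so the eigenvalues are 5 (algebraic multiplicity 3).

For λ = 5: rank(A - 5I) = 2, rank((A - 5I)^2) = 1, rank((A - 5I)^3) = 0. The eigenspace has dimension 3 - 2 = 1, so there is 1 Jordan block; the rank sequence gives block sizes [3].

Assembling the blocks gives the Jordan form J above.

J = [[5, 1, 0], [0, 5, 1], [0, 0, 5]]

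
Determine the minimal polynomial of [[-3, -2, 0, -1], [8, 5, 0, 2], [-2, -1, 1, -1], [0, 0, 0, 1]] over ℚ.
The characteristic polynomial factors as (x - 1)^4. The minimal polynomial is ∏(x - λ)^{k_λ} where k_λ is the size of the largest Jordan block at λ.

For λ = 1: rank(A - I) = 2, and the largest Jordan block has size 2 (the smallest k with rank((A - I)^k) = rank((A - I)^(k+1))).

So m_A(x) = (x - 1)^2.

m_A(x) = (x - 1)^2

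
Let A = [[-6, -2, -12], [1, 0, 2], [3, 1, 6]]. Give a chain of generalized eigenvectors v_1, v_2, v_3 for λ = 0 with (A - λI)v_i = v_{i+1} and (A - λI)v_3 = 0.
v_1 = [[-3, 0, 2]]^T, v_2 = [[-6, 1, 3]]^T, v_3 = [[-2, 0, 1]]^T

We seek v_1 ∈ ker(A^3) \ ker(A^2), then set v_{i+1} = A v_i.

One such chain is v_1 = [[-3, 0, 2]]^T, v_2 = [[-6, 1, 3]]^T, v_3 = [[-2, 0, 1]]^T. Check: A v_3 = [[0, 0, 0]]^T = 0.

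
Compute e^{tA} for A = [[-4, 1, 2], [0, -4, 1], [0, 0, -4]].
A has Jordan form J = [[-4, 1, 0], [0, -4, 1], [0, 0, -4]] with A = PJP^{-1}, so e^{tA} = P e^{tJ} P^{-1}.

For a Jordan block J_k(λ), e^{tJ_k(λ)} = e^{λt} · (I + tN + t^2 N^2/2! + ... + t^{k-1} N^{k-1}/(k-1)!) where N is the nilpotent superdiagonal part.

Assembling the blocks and conjugating back gives the entries of e^{tA} as shown above.

e^{tA} = [[e^{-4*t}, t*e^{-4*t}, t*(t + 4)*e^{-4*t}/2], [0, e^{-4*t}, t*e^{-4*t}], [0, 0, e^{-4*t}]]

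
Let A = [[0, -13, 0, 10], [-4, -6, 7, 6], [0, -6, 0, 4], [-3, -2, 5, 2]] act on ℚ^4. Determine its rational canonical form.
R = [[0, 0, 0, -8], [1, 0, 0, -2], [0, 1, 0, 0], [0, 0, 1, -4]]

The invariant factors of A (the non-unit diagonal entries of the Smith normal form of xI - A over ℚ[x]) are (x + 4)(x^3 + 2), each dividing the next. The characteristic polynomial is their product, (x + 4)(x^3 + 2).

The rational canonical form is the block-diagonal matrix of companion matrices C(f_i):
R = [[0, 0, 0, -8], [1, 0, 0, -2], [0, 1, 0, 0], [0, 0, 1, -4]].

Note the characteristic polynomial does not split into linear factors over ℚ, so A has no Jordan form over ℚ; the rational canonical form exists over any field.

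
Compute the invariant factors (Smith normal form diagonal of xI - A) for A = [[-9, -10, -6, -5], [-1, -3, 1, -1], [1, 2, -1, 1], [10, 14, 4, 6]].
The Jordan structure of A has elementary divisors (x + 4), (x + 1)^3. Arranging the block sizes at each eigenvalue in decreasing order and taking row products gives the invariant factors.

Invariant factors (smallest first, each dividing the next): (x + 1)^3(x + 4).

Check: the last factor (x + 1)^3(x + 4) is the minimal polynomial, and the product (x + 1)^3(x + 4) is the characteristic polynomial.

(x + 1)^3(x + 4)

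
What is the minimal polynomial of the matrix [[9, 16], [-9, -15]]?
The characteristic polynomial factors as (x + 3)^2. The minimal polynomial is ∏(x - λ)^{k_λ} where k_λ is the size of the largest Jordan block at λ.

For λ = -3: rank(A + 3I) = 1, and the largest Jordan block has size 2 (the smallest k with rank((A + 3I)^k) = rank((A + 3I)^(k+1))).

So m_A(x) = (x + 3)^2.

m_A(x) = (x + 3)^2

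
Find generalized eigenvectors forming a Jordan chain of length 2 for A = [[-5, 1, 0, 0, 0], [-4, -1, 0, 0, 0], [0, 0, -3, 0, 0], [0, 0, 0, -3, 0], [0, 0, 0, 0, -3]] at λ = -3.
v_1 = [[-1, -3, -2, 0, -2]]^T, v_2 = [[-1, -2, 0, 0, 0]]^T

We seek v_1 ∈ ker((A + 3I)^2) \ ker(A + 3I), then set v_{i+1} = (A + 3I) v_i.

One such chain is v_1 = [[-1, -3, -2, 0, -2]]^T, v_2 = [[-1, -2, 0, 0, 0]]^T. Check: (A + 3I) v_2 = [[0, 0, 0, 0, 0]]^T = 0.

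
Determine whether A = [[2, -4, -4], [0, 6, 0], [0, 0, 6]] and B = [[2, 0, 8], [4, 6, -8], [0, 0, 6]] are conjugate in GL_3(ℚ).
Yes.

Two matrices over a field are similar if and only if they have the same invariant factors.

Both A and B have characteristic polynomial (x - 6)^2(x - 2) and minimal polynomial (x - 6)(x - 2). Computing further, both have invariant factors x - 6, (x - 6)(x - 2). Hence A and B are similar.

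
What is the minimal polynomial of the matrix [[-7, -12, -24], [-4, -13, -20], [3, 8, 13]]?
The characteristic polynomial factors as (x + 1)(x + 3)^2. The minimal polynomial is ∏(x - λ)^{k_λ} where k_λ is the size of the largest Jordan block at λ.

For λ = -3: rank(A + 3I) = 2, and the largest Jordan block has size 2 (the smallest k with rank((A + 3I)^k) = rank((A + 3I)^(k+1))).
For λ = -1: rank(A + I) = 2, and the largest Jordan block has size 1 (the smallest k with rank((A + I)^k) = rank((A + I)^(k+1))).

So m_A(x) = (x + 1)(x + 3)^2.

m_A(x) = (x + 1)(x + 3)^2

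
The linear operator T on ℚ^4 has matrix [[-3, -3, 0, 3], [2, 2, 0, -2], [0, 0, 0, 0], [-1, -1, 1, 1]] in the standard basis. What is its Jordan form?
The characteristic polynomial is det(xI - A) = x^4, so the eigenvalues are 0 (algebraic multiplicity 4).

For λ = 0: rank(A) = 2, rank(A^2) = 1, rank(A^3) = 0. The eigenspace has dimension 4 - 2 = 2, so there are 2 Jordan blocks; the rank sequence gives block sizes [3, 1].

Assembling the blocks gives the Jordan form J above.

J = [[0, 1, 0, 0], [0, 0, 1, 0], [0, 0, 0, 0], [0, 0, 0, 0]]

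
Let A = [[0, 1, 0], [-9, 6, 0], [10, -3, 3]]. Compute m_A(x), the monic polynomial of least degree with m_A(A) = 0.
m_A(x) = (x - 3)^3

The characteristic polynomial factors as (x - 3)^3. The minimal polynomial is ∏(x - λ)^{k_λ} where k_λ is the size of the largest Jordan block at λ.

For λ = 3: rank(A - 3I) = 2, and the largest Jordan block has size 3 (the smallest k with rank((A - 3I)^k) = rank((A - 3I)^(k+1))).

So m_A(x) = (x - 3)^3.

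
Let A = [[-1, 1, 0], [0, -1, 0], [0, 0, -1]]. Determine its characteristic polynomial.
xI - A = [[x + 1, -1, 0], [0, x + 1, 0], [0, 0, x + 1]].

Expanding det(xI - A) along the first row:
det(xI - A) = + (x + 1)·det([[x + 1, 0], [0, x + 1]]) - (-1)·det([[0, 0], [0, x + 1]]) + (0)·det([[0, x + 1], [0, 0]]).

Evaluating gives χ_A(x) = x^3 + 3x^2 + 3x + 1 = (x + 1)^3.

χ_A(x) = (x + 1)^3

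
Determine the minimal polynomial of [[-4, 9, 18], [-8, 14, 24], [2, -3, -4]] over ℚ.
The characteristic polynomial factors as (x - 2)^3. The minimal polynomial is ∏(x - λ)^{k_λ} where k_λ is the size of the largest Jordan block at λ.

For λ = 2: rank(A - 2I) = 1, and the largest Jordan block has size 2 (the smallest k with rank((A - 2I)^k) = rank((A - 2I)^(k+1))).

So m_A(x) = (x - 2)^2.

m_A(x) = (x - 2)^2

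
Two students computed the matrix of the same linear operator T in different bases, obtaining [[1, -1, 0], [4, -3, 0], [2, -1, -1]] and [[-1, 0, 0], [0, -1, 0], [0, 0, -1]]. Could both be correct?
No.

Both have characteristic polynomial (x + 1)^3, but the minimal polynomial of A is (x + 1)^2 while the minimal polynomial of B is x + 1. The minimal polynomial is a similarity invariant, so A and B are not similar.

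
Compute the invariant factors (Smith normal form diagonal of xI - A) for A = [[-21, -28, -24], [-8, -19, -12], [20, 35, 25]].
The Jordan structure of A has elementary divisors (x + 5)^2, (x + 5). Arranging the block sizes at each eigenvalue in decreasing order and taking row products gives the invariant factors.

Invariant factors (smallest first, each dividing the next): x + 5, (x + 5)^2.

Check: the last factor (x + 5)^2 is the minimal polynomial, and the product (x + 5)^3 is the characteristic polynomial.

x + 5, (x + 5)^2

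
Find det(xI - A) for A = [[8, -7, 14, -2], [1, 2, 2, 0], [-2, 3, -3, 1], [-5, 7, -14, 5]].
χ_A(x) = (x - 3)^4

xI - A = [[x - 8, 7, -14, 2], [-1, x - 2, -2, 0], [2, -3, x + 3, -1], [5, -7, 14, x - 5]].

Expanding det(xI - A) along the first row:
det(xI - A) = + (x - 8)·det([[x - 2, -2, 0], [-3, x + 3, -1], [-7, 14, x - 5]]) - (7)·det([[-1, -2, 0], [2, x + 3, -1], [5, 14, x - 5]]) + (-14)·det([[-1, x - 2, 0], [2, -3, -1], [5, -7, x - 5]]) - (2)·det([[-1, x - 2, -2], [2, -3, x + 3], [5, -7, 14]]).

Evaluating gives χ_A(x) = x^4 - 12x^3 + 54x^2 - 108x + 81 = (x - 3)^4.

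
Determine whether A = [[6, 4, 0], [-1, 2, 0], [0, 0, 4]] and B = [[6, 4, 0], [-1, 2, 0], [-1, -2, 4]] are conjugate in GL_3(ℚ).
Yes.

Two matrices over a field are similar if and only if they have the same invariant factors.

Both A and B have characteristic polynomial (x - 4)^3 and minimal polynomial (x - 4)^2. Computing further, both have invariant factors x - 4, (x - 4)^2. Hence A and B are similar.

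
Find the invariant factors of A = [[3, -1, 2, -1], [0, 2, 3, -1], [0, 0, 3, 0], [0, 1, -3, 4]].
The Jordan structure of A has elementary divisors (x - 3)^2, (x - 3)^2. Arranging the block sizes at each eigenvalue in decreasing order and taking row products gives the invariant factors.

Invariant factors (smallest first, each dividing the next): (x - 3)^2, (x - 3)^2.

Check: the last factor (x - 3)^2 is the minimal polynomial, and the product (x - 3)^4 is the characteristic polynomial.

(x - 3)^2, (x - 3)^2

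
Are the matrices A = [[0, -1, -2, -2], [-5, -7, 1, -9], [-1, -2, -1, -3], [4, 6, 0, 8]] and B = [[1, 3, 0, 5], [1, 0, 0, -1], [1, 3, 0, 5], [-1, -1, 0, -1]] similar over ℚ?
Two matrices over a field are similar if and only if they have the same invariant factors.

Both A and B have characteristic polynomial x^4 and minimal polynomial x^3. Computing further, both have invariant factors x, x^3. Hence A and B are similar.

Yes.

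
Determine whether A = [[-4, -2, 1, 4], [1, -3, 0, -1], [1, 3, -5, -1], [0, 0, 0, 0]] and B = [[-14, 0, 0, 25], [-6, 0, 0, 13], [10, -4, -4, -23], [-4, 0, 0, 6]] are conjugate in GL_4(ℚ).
Both have characteristic polynomial x(x + 4)^3, but the minimal polynomial of A is x(x + 4)^3 while the minimal polynomial of B is x(x + 4)^2. The minimal polynomial is a similarity invariant, so A and B are not similar.

No.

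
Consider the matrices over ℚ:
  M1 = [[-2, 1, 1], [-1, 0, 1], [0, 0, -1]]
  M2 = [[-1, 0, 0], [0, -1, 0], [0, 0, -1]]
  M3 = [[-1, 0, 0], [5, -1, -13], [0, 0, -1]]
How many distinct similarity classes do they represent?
2 classes: {M1, M3}, {M2}

Characteristic polynomials: χ_{M1} = (x + 1)^3, χ_{M2} = (x + 1)^3, χ_{M3} = (x + 1)^3.

{M1, M3}: invariant factors x + 1, (x + 1)^2.

{M2}: invariant factors x + 1, x + 1, x + 1.

Matrices are similar if and only if their invariant-factor lists agree; the partition into similarity classes is {M1, M3}, {M2}.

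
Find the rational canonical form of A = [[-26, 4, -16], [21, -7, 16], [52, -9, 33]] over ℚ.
R = [[0, 0, 18], [1, 0, 15], [0, 1, 0]]

The invariant factors of A (the non-unit diagonal entries of the Smith normal form of xI - A over ℚ[x]) are (x + 3)(x^2 - 3x - 6), each dividing the next. The characteristic polynomial is their product, (x + 3)(x^2 - 3x - 6).

The rational canonical form is the block-diagonal matrix of companion matrices C(f_i):
R = [[0, 0, 18], [1, 0, 15], [0, 1, 0]].

Note the characteristic polynomial does not split into linear factors over ℚ, so A has no Jordan form over ℚ; the rational canonical form exists over any field.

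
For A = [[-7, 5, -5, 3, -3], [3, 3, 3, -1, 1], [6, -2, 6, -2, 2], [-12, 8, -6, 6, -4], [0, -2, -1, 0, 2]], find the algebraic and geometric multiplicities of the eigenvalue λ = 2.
algebraic multiplicity 5, geometric multiplicity 3

The characteristic polynomial is (x - 2)^5, so the factor x - 2 appears with exponent 5: the algebraic multiplicity is 5.

rank(A - 2I) = 2, so the eigenspace has dimension 5 - 2 = 3: the geometric multiplicity is 3.

Since 3 < 5, A is not diagonalizable.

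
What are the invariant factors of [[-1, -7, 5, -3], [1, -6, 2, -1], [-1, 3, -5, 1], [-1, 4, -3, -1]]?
The Jordan structure of A has elementary divisors (x + 4), (x + 3)^2, (x + 3). Arranging the block sizes at each eigenvalue in decreasing order and taking row products gives the invariant factors.

Invariant factors (smallest first, each dividing the next): x + 3, (x + 3)^2(x + 4).

Check: the last factor (x + 3)^2(x + 4) is the minimal polynomial, and the product (x + 3)^3(x + 4) is the characteristic polynomial.

x + 3, (x + 3)^2(x + 4)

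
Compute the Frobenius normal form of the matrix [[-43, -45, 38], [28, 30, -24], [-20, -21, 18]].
The invariant factors of A (the non-unit diagonal entries of the Smith normal form of xI - A over ℚ[x]) are (x - 6)(x - 1)(x + 2), each dividing the next. The characteristic polynomial is their product, (x - 6)(x - 1)(x + 2).

The rational canonical form is the block-diagonal matrix of companion matrices C(f_i):
R = [[0, 0, -12], [1, 0, 8], [0, 1, 5]].

R = [[0, 0, -12], [1, 0, 8], [0, 1, 5]]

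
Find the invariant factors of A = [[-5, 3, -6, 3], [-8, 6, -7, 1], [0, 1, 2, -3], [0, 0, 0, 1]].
x - 1, (x - 1)^3

The Jordan structure of A has elementary divisors (x - 1)^3, (x - 1). Arranging the block sizes at each eigenvalue in decreasing order and taking row products gives the invariant factors.

Invariant factors (smallest first, each dividing the next): x - 1, (x - 1)^3.

Check: the last factor (x - 1)^3 is the minimal polynomial, and the product (x - 1)^4 is the characteristic polynomial.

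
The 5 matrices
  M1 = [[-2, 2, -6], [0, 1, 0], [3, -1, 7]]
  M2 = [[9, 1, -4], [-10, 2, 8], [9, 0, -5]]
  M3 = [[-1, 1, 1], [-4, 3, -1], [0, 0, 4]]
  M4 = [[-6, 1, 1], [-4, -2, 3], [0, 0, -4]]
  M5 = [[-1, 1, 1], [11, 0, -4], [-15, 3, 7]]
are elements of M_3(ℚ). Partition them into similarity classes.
Characteristic polynomials: χ_{M1} = (x - 4)(x - 1)^2, χ_{M2} = (x - 4)(x - 1)^2, χ_{M3} = (x - 4)(x - 1)^2, χ_{M4} = (x + 4)^3, χ_{M5} = (x - 4)(x - 1)^2.

{M1, M2, M3, M5}: invariant factors (x - 4)(x - 1)^2.

{M4}: invariant factors (x + 4)^3.

Matrices are similar if and only if their invariant-factor lists agree; the partition into similarity classes is {M1, M2, M3, M5}, {M4}.

2 classes: {M1, M2, M3, M5}, {M4}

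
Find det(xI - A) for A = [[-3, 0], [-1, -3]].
χ_A(x) = (x + 3)^2

xI - A = [[x + 3, 0], [1, x + 3]].

Expanding det(xI - A) along the first row:
det(xI - A) = + (x + 3)·det([[x + 3]]) - (0)·det([[1]]).

Evaluating gives χ_A(x) = x^2 + 6x + 9 = (x + 3)^2.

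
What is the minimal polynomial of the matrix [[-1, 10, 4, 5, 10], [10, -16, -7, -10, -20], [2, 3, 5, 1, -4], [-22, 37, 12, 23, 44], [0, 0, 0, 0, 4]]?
The characteristic polynomial factors as (x - 4)^4(x + 1). The minimal polynomial is ∏(x - λ)^{k_λ} where k_λ is the size of the largest Jordan block at λ.

For λ = -1: rank(A + I) = 4, and the largest Jordan block has size 1 (the smallest k with rank((A + I)^k) = rank((A + I)^(k+1))).
For λ = 4: rank(A - 4I) = 3, and the largest Jordan block has size 3 (the smallest k with rank((A - 4I)^k) = rank((A - 4I)^(k+1))).

So m_A(x) = (x - 4)^3(x + 1).

m_A(x) = (x - 4)^3(x + 1)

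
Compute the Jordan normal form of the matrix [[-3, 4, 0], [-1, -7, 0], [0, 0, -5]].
The characteristic polynomial is det(xI - A) = (x + 5)^3, so the eigenvalues are -5 (algebraic multiplicity 3).

For λ = -5: rank(A + 5I) = 1, rank((A + 5I)^2) = 0. The eigenspace has dimension 3 - 1 = 2, so there are 2 Jordan blocks; the rank sequence gives block sizes [2, 1].

Assembling the blocks gives the Jordan form J above.

J = [[-5, 1, 0], [0, -5, 0], [0, 0, -5]]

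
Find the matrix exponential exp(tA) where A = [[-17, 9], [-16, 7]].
A has Jordan form J = [[-5, 1], [0, -5]] with A = PJP^{-1}, so e^{tA} = P e^{tJ} P^{-1}.

For a Jordan block J_k(λ), e^{tJ_k(λ)} = e^{λt} · (I + tN + t^2 N^2/2! + ... + t^{k-1} N^{k-1}/(k-1)!) where N is the nilpotent superdiagonal part.

Assembling the blocks and conjugating back gives the entries of e^{tA} as shown above.

e^{tA} = [[(1 - 12*t)*e^{-5*t}, 9*t*e^{-5*t}], [-16*t*e^{-5*t}, (12*t + 1)*e^{-5*t}]]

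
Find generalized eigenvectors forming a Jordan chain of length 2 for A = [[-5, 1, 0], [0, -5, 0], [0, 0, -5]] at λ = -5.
v_1 = [[1, 1, 1]]^T, v_2 = [[1, 0, 0]]^T

We seek v_1 ∈ ker((A + 5I)^2) \ ker(A + 5I), then set v_{i+1} = (A + 5I) v_i.

One such chain is v_1 = [[1, 1, 1]]^T, v_2 = [[1, 0, 0]]^T. Check: (A + 5I) v_2 = [[0, 0, 0]]^T = 0.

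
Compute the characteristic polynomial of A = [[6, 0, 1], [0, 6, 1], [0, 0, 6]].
χ_A(x) = (x - 6)^3

xI - A = [[x - 6, 0, -1], [0, x - 6, -1], [0, 0, x - 6]].

Expanding det(xI - A) along the first row:
det(xI - A) = + (x - 6)·det([[x - 6, -1], [0, x - 6]]) - (0)·det([[0, -1], [0, x - 6]]) + (-1)·det([[0, x - 6], [0, 0]]).

Evaluating gives χ_A(x) = x^3 - 18x^2 + 108x - 216 = (x - 6)^3.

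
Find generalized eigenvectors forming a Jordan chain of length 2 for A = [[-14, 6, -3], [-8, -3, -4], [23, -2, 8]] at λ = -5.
v_1 = [[1, 1, -2]]^T, v_2 = [[3, 2, -5]]^T

We seek v_1 ∈ ker((A + 5I)^2) \ ker(A + 5I), then set v_{i+1} = (A + 5I) v_i.

One such chain is v_1 = [[1, 1, -2]]^T, v_2 = [[3, 2, -5]]^T. Check: (A + 5I) v_2 = [[0, 0, 0]]^T = 0.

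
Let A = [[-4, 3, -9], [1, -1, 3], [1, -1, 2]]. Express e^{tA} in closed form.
A has Jordan form J = [[-1, 1, 0], [0, -1, 1], [0, 0, -1]] with A = PJP^{-1}, so e^{tA} = P e^{tJ} P^{-1}.

For a Jordan block J_k(λ), e^{tJ_k(λ)} = e^{λt} · (I + tN + t^2 N^2/2! + ... + t^{k-1} N^{k-1}/(k-1)!) where N is the nilpotent superdiagonal part.

Assembling the blocks and conjugating back gives the entries of e^{tA} as shown above.

e^{tA} = [[(3*t^2 - 6*t + 2)*e^{-t}/2, 3*t*e^{-t}, 9*t*(t - 2)*e^{-t}/2], [t*e^{-t}, e^{-t}, 3*t*e^{-t}], [t*(2 - t)*e^{-t}/2, -t*e^{-t}, (-3*t^2 + 6*t + 2)*e^{-t}/2]]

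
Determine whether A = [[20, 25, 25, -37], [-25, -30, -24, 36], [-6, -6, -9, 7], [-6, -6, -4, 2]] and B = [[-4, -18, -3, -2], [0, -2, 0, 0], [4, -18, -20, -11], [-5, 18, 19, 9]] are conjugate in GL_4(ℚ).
Yes.

Two matrices over a field are similar if and only if they have the same invariant factors.

Both A and B have characteristic polynomial (x + 2)(x + 5)^3 and minimal polynomial (x + 2)(x + 5)^3. Computing further, both have invariant factors (x + 2)(x + 5)^3. Hence A and B are similar.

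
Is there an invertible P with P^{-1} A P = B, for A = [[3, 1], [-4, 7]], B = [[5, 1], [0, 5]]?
Yes.

Two matrices over a field are similar if and only if they have the same invariant factors.

Both A and B have characteristic polynomial (x - 5)^2 and minimal polynomial (x - 5)^2. Computing further, both have invariant factors (x - 5)^2. Hence A and B are similar.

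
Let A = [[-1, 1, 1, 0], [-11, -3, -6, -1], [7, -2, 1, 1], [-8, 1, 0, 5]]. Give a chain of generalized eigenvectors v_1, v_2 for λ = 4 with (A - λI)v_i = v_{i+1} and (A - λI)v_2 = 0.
v_1 = [[0, 0, 0, 1]]^T, v_2 = [[0, -1, 1, 1]]^T

We seek v_1 ∈ ker((A - 4I)^2) \ ker(A - 4I), then set v_{i+1} = (A - 4I) v_i.

One such chain is v_1 = [[0, 0, 0, 1]]^T, v_2 = [[0, -1, 1, 1]]^T. Check: (A - 4I) v_2 = [[0, 0, 0, 0]]^T = 0.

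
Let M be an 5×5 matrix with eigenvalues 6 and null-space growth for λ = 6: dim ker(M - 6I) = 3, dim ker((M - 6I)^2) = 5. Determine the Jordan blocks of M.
Jordan blocks: (6, 2), (6, 2), (6, 1)

λ = 6: successive nullity increments [3, 2] count blocks of size ≥ k; block sizes are [2, 2, 1].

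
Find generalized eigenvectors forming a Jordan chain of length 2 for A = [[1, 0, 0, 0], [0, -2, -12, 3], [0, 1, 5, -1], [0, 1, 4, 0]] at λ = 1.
We seek v_1 ∈ ker((A - I)^2) \ ker(A - I), then set v_{i+1} = (A - I) v_i.

One such chain is v_1 = [[4, 5, -1, 0]]^T, v_2 = [[0, -3, 1, 1]]^T. Check: (A - I) v_2 = [[0, 0, 0, 0]]^T = 0.

v_1 = [[4, 5, -1, 0]]^T, v_2 = [[0, -3, 1, 1]]^T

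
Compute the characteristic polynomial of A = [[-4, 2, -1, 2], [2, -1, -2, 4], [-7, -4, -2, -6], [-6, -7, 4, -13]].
xI - A = [[x + 4, -2, 1, -2], [-2, x + 1, 2, -4], [7, 4, x + 2, 6], [6, 7, -4, x + 13]].

Expanding det(xI - A) along the first row:
det(xI - A) = + (x + 4)·det([[x + 1, 2, -4], [4, x + 2, 6], [7, -4, x + 13]]) - (-2)·det([[-2, 2, -4], [7, x + 2, 6], [6, -4, x + 13]]) + (1)·det([[-2, x + 1, -4], [7, 4, 6], [6, 7, x + 13]]) - (-2)·det([[-2, x + 1, 2], [7, 4, x + 2], [6, 7, -4]]).

Evaluating gives χ_A(x) = x^4 + 20x^3 + 150x^2 + 500x + 625 = (x + 5)^4.

χ_A(x) = (x + 5)^4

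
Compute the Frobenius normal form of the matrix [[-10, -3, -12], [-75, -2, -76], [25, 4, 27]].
R = [[0, 0, 125], [1, 0, -75], [0, 1, 15]]

The invariant factors of A (the non-unit diagonal entries of the Smith normal form of xI - A over ℚ[x]) are (x - 5)^3, each dividing the next. The characteristic polynomial is their product, (x - 5)^3.

The rational canonical form is the block-diagonal matrix of companion matrices C(f_i):
R = [[0, 0, 125], [1, 0, -75], [0, 1, 15]].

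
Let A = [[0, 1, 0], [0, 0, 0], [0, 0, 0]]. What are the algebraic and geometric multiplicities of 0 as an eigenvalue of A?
algebraic multiplicity 3, geometric multiplicity 2

The characteristic polynomial is x^3, so the factor x appears with exponent 3: the algebraic multiplicity is 3.

rank(A) = 1, so the eigenspace has dimension 3 - 1 = 2: the geometric multiplicity is 2.

Since 2 < 3, A is not diagonalizable.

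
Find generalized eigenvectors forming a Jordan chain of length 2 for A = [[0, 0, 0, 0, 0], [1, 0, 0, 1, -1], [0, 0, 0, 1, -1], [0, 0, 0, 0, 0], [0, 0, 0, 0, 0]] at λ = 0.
v_1 = [[1, -3, -2, 0, 0]]^T, v_2 = [[0, 1, 0, 0, 0]]^T

We seek v_1 ∈ ker(A^2) \ ker(A), then set v_{i+1} = A v_i.

One such chain is v_1 = [[1, -3, -2, 0, 0]]^T, v_2 = [[0, 1, 0, 0, 0]]^T. Check: A v_2 = [[0, 0, 0, 0, 0]]^T = 0.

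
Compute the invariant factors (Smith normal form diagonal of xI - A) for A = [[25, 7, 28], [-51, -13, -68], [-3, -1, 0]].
The Jordan structure of A has elementary divisors (x - 4)^2, (x - 4). Arranging the block sizes at each eigenvalue in decreasing order and taking row products gives the invariant factors.

Invariant factors (smallest first, each dividing the next): x - 4, (x - 4)^2.

Check: the last factor (x - 4)^2 is the minimal polynomial, and the product (x - 4)^3 is the characteristic polynomial.

x - 4, (x - 4)^2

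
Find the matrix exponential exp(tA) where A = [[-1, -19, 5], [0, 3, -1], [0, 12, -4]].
A has Jordan form J = [[-1, 1, 0], [0, -1, 0], [0, 0, 0]] with A = PJP^{-1}, so e^{tA} = P e^{tJ} P^{-1}.

For a Jordan block J_k(λ), e^{tJ_k(λ)} = e^{λt} · (I + tN + t^2 N^2/2! + ... + t^{k-1} N^{k-1}/(k-1)!) where N is the nilpotent superdiagonal part.

Assembling the blocks and conjugating back gives the entries of e^{tA} as shown above.

e^{tA} = [[e^{-t}, (-3*t - 16*e^{t} + 16)*e^{-t}, (t + 4*e^{t} - 4)*e^{-t}], [0, 4 - 3*e^{-t}, -1 + e^{-t}], [0, 12 - 12*e^{-t}, -3 + 4*e^{-t}]]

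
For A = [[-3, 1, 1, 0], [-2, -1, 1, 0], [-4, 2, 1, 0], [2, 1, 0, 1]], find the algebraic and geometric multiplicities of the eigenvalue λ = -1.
algebraic multiplicity 3, geometric multiplicity 1

The characteristic polynomial is (x - 1)(x + 1)^3, so the factor x + 1 appears with exponent 3: the algebraic multiplicity is 3.

rank(A + I) = 3, so the eigenspace has dimension 4 - 3 = 1: the geometric multiplicity is 1.

Since 1 < 3, A is not diagonalizable.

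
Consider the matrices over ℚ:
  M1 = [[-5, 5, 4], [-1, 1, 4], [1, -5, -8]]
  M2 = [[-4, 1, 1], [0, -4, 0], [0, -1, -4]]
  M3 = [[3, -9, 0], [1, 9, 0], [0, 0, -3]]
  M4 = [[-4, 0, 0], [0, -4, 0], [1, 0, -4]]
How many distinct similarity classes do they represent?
3 classes: {M1, M4}, {M2}, {M3}

Characteristic polynomials: χ_{M1} = (x + 4)^3, χ_{M2} = (x + 4)^3, χ_{M3} = (x - 6)^2(x + 3), χ_{M4} = (x + 4)^3.

{M1, M4}: invariant factors x + 4, (x + 4)^2.

{M2}: invariant factors (x + 4)^3.

{M3}: invariant factors (x - 6)^2(x + 3).

Matrices are similar if and only if their invariant-factor lists agree; the partition into similarity classes is {M1, M4}, {M2}, {M3}.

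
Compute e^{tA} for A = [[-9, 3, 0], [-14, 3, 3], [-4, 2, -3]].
A has Jordan form J = [[-3, 1, 0], [0, -3, 1], [0, 0, -3]] with A = PJP^{-1}, so e^{tA} = P e^{tJ} P^{-1}.

For a Jordan block J_k(λ), e^{tJ_k(λ)} = e^{λt} · (I + tN + t^2 N^2/2! + ... + t^{k-1} N^{k-1}/(k-1)!) where N is the nilpotent superdiagonal part.

Assembling the blocks and conjugating back gives the entries of e^{tA} as shown above.

e^{tA} = [[(-3*t^2 - 6*t + 1)*e^{-3*t}, 3*t*e^{-3*t}, 9*t^2*e^{-3*t}/2], [2*t*(-3*t - 7)*e^{-3*t}, (6*t + 1)*e^{-3*t}, 3*t*(3*t + 1)*e^{-3*t}], [2*t*(-t - 2)*e^{-3*t}, 2*t*e^{-3*t}, (3*t^2 + 1)*e^{-3*t}]]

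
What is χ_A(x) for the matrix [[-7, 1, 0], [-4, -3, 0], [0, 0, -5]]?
xI - A = [[x + 7, -1, 0], [4, x + 3, 0], [0, 0, x + 5]].

Expanding det(xI - A) along the first row:
det(xI - A) = + (x + 7)·det([[x + 3, 0], [0, x + 5]]) - (-1)·det([[4, 0], [0, x + 5]]) + (0)·det([[4, x + 3], [0, 0]]).

Evaluating gives χ_A(x) = x^3 + 15x^2 + 75x + 125 = (x + 5)^3.

χ_A(x) = (x + 5)^3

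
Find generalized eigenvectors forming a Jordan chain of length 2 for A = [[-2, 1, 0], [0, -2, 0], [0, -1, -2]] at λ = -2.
v_1 = [[-3, -1, 2]]^T, v_2 = [[-1, 0, 1]]^T

We seek v_1 ∈ ker((A + 2I)^2) \ ker(A + 2I), then set v_{i+1} = (A + 2I) v_i.

One such chain is v_1 = [[-3, -1, 2]]^T, v_2 = [[-1, 0, 1]]^T. Check: (A + 2I) v_2 = [[0, 0, 0]]^T = 0.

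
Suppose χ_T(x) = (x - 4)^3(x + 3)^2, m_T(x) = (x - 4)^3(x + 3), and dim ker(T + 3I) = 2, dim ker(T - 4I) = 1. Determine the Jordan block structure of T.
Jordan blocks: (-3, 1), (-3, 1), (4, 3)

λ = -3: algebraic multiplicity 2 (exponent in χ_T), largest block size 1 (exponent in m_T), 2 blocks (geometric multiplicity). These force block sizes [1, 1].
λ = 4: algebraic multiplicity 3 (exponent in χ_T), largest block size 3 (exponent in m_T), 1 block (geometric multiplicity). This forces block sizes [3].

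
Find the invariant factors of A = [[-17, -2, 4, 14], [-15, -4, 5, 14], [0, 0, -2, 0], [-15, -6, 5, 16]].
The Jordan structure of A has elementary divisors (x + 5), (x + 2)^2, (x - 2). Arranging the block sizes at each eigenvalue in decreasing order and taking row products gives the invariant factors.

Invariant factors (smallest first, each dividing the next): (x - 2)(x + 2)^2(x + 5).

Check: the last factor (x - 2)(x + 2)^2(x + 5) is the minimal polynomial, and the product (x - 2)(x + 2)^2(x + 5) is the characteristic polynomial.

(x - 2)(x + 2)^2(x + 5)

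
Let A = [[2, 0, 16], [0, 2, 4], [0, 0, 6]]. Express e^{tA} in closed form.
e^{tA} = [[e^{2*t}, 0, 4*(e^{4*t} - 1)*e^{2*t}], [0, e^{2*t}, e^{6*t} - e^{2*t}], [0, 0, e^{6*t}]]

A has Jordan form J = [[2, 0, 0], [0, 2, 0], [0, 0, 6]] with A = PJP^{-1}, so e^{tA} = P e^{tJ} P^{-1}.

For a Jordan block J_k(λ), e^{tJ_k(λ)} = e^{λt} · (I + tN + t^2 N^2/2! + ... + t^{k-1} N^{k-1}/(k-1)!) where N is the nilpotent superdiagonal part.

Assembling the blocks and conjugating back gives the entries of e^{tA} as shown above.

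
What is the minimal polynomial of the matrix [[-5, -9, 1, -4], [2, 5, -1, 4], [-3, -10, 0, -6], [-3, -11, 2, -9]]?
m_A(x) = (x + 2)^3(x + 3)

The characteristic polynomial factors as (x + 2)^3(x + 3). The minimal polynomial is ∏(x - λ)^{k_λ} where k_λ is the size of the largest Jordan block at λ.

For λ = -3: rank(A + 3I) = 3, and the largest Jordan block has size 1 (the smallest k with rank((A + 3I)^k) = rank((A + 3I)^(k+1))).
For λ = -2: rank(A + 2I) = 3, and the largest Jordan block has size 3 (the smallest k with rank((A + 2I)^k) = rank((A + 2I)^(k+1))).

So m_A(x) = (x + 2)^3(x + 3).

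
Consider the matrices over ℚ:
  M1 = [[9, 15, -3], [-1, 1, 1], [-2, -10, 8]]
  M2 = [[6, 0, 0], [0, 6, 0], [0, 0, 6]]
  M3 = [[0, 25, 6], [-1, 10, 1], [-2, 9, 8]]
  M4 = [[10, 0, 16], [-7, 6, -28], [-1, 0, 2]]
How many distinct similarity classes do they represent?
3 classes: {M1, M4}, {M2}, {M3}

Characteristic polynomials: χ_{M1} = (x - 6)^3, χ_{M2} = (x - 6)^3, χ_{M3} = (x - 6)^3, χ_{M4} = (x - 6)^3.

{M1, M4}: invariant factors x - 6, (x - 6)^2.

{M2}: invariant factors x - 6, x - 6, x - 6.

{M3}: invariant factors (x - 6)^3.

Matrices are similar if and only if their invariant-factor lists agree; the partition into similarity classes is {M1, M4}, {M2}, {M3}.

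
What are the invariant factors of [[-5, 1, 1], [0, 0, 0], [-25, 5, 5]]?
The Jordan structure of A has elementary divisors x^2, x. Arranging the block sizes at each eigenvalue in decreasing order and taking row products gives the invariant factors.

Invariant factors (smallest first, each dividing the next): x, x^2.

Check: the last factor x^2 is the minimal polynomial, and the product x^3 is the characteristic polynomial.

x, x^2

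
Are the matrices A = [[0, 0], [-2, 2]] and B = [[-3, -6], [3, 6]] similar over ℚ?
No.

trace(A) = 2 but trace(B) = 3. The trace is a similarity invariant, so A and B are not similar.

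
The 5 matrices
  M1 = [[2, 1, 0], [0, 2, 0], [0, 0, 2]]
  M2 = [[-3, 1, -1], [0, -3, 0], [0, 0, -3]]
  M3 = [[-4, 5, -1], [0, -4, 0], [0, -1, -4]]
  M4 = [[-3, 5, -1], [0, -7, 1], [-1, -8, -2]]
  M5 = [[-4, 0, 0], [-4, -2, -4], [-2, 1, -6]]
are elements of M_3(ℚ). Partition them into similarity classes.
Characteristic polynomials: χ_{M1} = (x - 2)^3, χ_{M2} = (x + 3)^3, χ_{M3} = (x + 4)^3, χ_{M4} = (x + 4)^3, χ_{M5} = (x + 4)^3.

{M1}: invariant factors x - 2, (x - 2)^2.

{M2}: invariant factors x + 3, (x + 3)^2.

{M3, M4}: invariant factors (x + 4)^3.

{M5}: invariant factors x + 4, (x + 4)^2.

Matrices are similar if and only if their invariant-factor lists agree; the partition into similarity classes is {M1}, {M2}, {M3, M4}, {M5}.

4 classes: {M1}, {M2}, {M3, M4}, {M5}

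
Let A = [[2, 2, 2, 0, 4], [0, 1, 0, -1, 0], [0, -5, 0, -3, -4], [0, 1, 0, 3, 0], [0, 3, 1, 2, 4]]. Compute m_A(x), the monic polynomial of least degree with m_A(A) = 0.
m_A(x) = (x - 2)^2

The characteristic polynomial factors as (x - 2)^5. The minimal polynomial is ∏(x - λ)^{k_λ} where k_λ is the size of the largest Jordan block at λ.

For λ = 2: rank(A - 2I) = 2, and the largest Jordan block has size 2 (the smallest k with rank((A - 2I)^k) = rank((A - 2I)^(k+1))).

So m_A(x) = (x - 2)^2.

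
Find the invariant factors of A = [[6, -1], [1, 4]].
The Jordan structure of A has elementary divisors (x - 5)^2. Arranging the block sizes at each eigenvalue in decreasing order and taking row products gives the invariant factors.

Invariant factors (smallest first, each dividing the next): (x - 5)^2.

Check: the last factor (x - 5)^2 is the minimal polynomial, and the product (x - 5)^2 is the characteristic polynomial.

(x - 5)^2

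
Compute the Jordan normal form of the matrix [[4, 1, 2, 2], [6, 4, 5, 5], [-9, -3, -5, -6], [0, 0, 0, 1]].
The characteristic polynomial is det(xI - A) = (x - 1)^4, so the eigenvalues are 1 (algebraic multiplicity 4).

For λ = 1: rank(A - I) = 2, rank((A - I)^2) = 1, rank((A - I)^3) = 0. The eigenspace has dimension 4 - 2 = 2, so there are 2 Jordan blocks; the rank sequence gives block sizes [3, 1].

Assembling the blocks gives the Jordan form J above.

J = [[1, 1, 0, 0], [0, 1, 1, 0], [0, 0, 1, 0], [0, 0, 0, 1]]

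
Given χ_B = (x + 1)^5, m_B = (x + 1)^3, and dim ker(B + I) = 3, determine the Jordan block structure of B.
λ = -1: algebraic multiplicity 5 (exponent in χ_B), largest block size 3 (exponent in m_B), 3 blocks (geometric multiplicity). These force block sizes [3, 1, 1].

Jordan blocks: (-1, 3), (-1, 1), (-1, 1)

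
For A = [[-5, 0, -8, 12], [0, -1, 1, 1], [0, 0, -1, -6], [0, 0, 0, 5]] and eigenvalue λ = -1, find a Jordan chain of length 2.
v_1 = [[-2, 0, 1, 0]]^T, v_2 = [[0, 1, 0, 0]]^T

We seek v_1 ∈ ker((A + I)^2) \ ker(A + I), then set v_{i+1} = (A + I) v_i.

One such chain is v_1 = [[-2, 0, 1, 0]]^T, v_2 = [[0, 1, 0, 0]]^T. Check: (A + I) v_2 = [[0, 0, 0, 0]]^T = 0.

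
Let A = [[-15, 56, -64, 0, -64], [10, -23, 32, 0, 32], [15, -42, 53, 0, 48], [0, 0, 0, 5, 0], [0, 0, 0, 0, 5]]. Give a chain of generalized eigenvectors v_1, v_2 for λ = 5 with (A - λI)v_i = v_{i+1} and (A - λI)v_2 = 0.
We seek v_1 ∈ ker((A - 5I)^2) \ ker(A - 5I), then set v_{i+1} = (A - 5I) v_i.

One such chain is v_1 = [[7, -2, -5, -3, 1]]^T, v_2 = [[4, -2, -3, 0, 0]]^T. Check: (A - 5I) v_2 = [[0, 0, 0, 0, 0]]^T = 0.

v_1 = [[7, -2, -5, -3, 1]]^T, v_2 = [[4, -2, -3, 0, 0]]^T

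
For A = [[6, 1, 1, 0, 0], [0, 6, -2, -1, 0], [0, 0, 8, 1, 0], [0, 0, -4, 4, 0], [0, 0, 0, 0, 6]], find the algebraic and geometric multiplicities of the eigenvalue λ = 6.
The characteristic polynomial is (x - 6)^5, so the factor x - 6 appears with exponent 5: the algebraic multiplicity is 5.

rank(A - 6I) = 2, so the eigenspace has dimension 5 - 2 = 3: the geometric multiplicity is 3.

Since 3 < 5, A is not diagonalizable.

algebraic multiplicity 5, geometric multiplicity 3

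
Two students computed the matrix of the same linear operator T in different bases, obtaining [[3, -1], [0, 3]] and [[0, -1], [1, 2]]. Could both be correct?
trace(A) = 6 but trace(B) = 2. The trace is a similarity invariant, so A and B are not similar.

No.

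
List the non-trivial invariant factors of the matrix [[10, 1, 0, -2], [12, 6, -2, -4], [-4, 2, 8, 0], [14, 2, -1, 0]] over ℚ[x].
The Jordan structure of A has elementary divisors (x - 6)^2, (x - 6)^2. Arranging the block sizes at each eigenvalue in decreasing order and taking row products gives the invariant factors.

Invariant factors (smallest first, each dividing the next): (x - 6)^2, (x - 6)^2.

Check: the last factor (x - 6)^2 is the minimal polynomial, and the product (x - 6)^4 is the characteristic polynomial.

(x - 6)^2, (x - 6)^2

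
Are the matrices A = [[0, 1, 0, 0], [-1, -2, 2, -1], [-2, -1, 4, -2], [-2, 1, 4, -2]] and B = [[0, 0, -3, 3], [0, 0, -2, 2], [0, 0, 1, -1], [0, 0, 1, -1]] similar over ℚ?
Both have characteristic polynomial x^4, but the minimal polynomial of A is x^3 while the minimal polynomial of B is x^2. The minimal polynomial is a similarity invariant, so A and B are not similar.

No.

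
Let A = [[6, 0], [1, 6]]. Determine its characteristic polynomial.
χ_A(x) = (x - 6)^2

xI - A = [[x - 6, 0], [-1, x - 6]].

Expanding det(xI - A) along the first row:
det(xI - A) = + (x - 6)·det([[x - 6]]) - (0)·det([[-1]]).

Evaluating gives χ_A(x) = x^2 - 12x + 36 = (x - 6)^2.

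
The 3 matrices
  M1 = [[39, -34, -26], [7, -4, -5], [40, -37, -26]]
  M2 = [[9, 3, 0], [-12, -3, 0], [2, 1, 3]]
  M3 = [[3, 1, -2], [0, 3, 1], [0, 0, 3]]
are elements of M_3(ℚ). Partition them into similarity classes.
Characteristic polynomials: χ_{M1} = (x - 3)^3, χ_{M2} = (x - 3)^3, χ_{M3} = (x - 3)^3.

{M1, M3}: invariant factors (x - 3)^3.

{M2}: invariant factors x - 3, (x - 3)^2.

Matrices are similar if and only if their invariant-factor lists agree; the partition into similarity classes is {M1, M3}, {M2}.

2 classes: {M1, M3}, {M2}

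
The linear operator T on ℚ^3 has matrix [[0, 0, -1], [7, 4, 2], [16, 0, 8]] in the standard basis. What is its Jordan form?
The characteristic polynomial is det(xI - A) = (x - 4)^3, so the eigenvalues are 4 (algebraic multiplicity 3).

For λ = 4: rank(A - 4I) = 2, rank((A - 4I)^2) = 1, rank((A - 4I)^3) = 0. The eigenspace has dimension 3 - 2 = 1, so there is 1 Jordan block; the rank sequence gives block sizes [3].

Assembling the blocks gives the Jordan form J above.

J = [[4, 1, 0], [0, 4, 1], [0, 0, 4]]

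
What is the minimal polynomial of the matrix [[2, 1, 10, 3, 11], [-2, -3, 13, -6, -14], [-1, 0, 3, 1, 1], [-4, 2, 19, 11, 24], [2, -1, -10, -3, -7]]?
m_A(x) = (x - 4)^3(x + 3)^2

The characteristic polynomial factors as (x - 4)^3(x + 3)^2. The minimal polynomial is ∏(x - λ)^{k_λ} where k_λ is the size of the largest Jordan block at λ.

For λ = -3: rank(A + 3I) = 4, and the largest Jordan block has size 2 (the smallest k with rank((A + 3I)^k) = rank((A + 3I)^(k+1))).
For λ = 4: rank(A - 4I) = 4, and the largest Jordan block has size 3 (the smallest k with rank((A - 4I)^k) = rank((A - 4I)^(k+1))).

So m_A(x) = (x - 4)^3(x + 3)^2.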